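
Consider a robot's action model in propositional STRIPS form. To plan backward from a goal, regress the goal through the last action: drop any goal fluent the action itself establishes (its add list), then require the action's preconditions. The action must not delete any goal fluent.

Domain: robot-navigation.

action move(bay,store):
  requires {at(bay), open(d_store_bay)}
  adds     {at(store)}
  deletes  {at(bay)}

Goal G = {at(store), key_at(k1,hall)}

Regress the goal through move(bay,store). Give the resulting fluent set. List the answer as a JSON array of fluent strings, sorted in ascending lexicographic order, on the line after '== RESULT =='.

Compute (G \ add) ∪ pre:
  G ∩ del = {}  (empty — regression defined)
  G \ add = {at(store), key_at(k1,hall)} \ {at(store)} = {key_at(k1,hall)}
  ∪ pre   = {key_at(k1,hall)} ∪ {at(bay), open(d_store_bay)}
          = {at(bay), key_at(k1,hall), open(d_store_bay)}

== RESULT ==
["at(bay)", "key_at(k1,hall)", "open(d_store_bay)"]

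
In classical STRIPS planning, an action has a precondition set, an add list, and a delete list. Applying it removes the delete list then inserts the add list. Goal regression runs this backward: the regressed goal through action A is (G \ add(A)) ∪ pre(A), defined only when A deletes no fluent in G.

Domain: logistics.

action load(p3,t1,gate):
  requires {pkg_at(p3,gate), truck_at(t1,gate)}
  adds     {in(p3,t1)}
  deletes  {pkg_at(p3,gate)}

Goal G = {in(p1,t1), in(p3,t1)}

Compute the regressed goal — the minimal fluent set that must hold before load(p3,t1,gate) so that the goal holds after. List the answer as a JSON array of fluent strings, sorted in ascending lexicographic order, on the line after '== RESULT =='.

Regress:
  G ∩ del = {}  (empty — regression defined)
  G \ add = {in(p1,t1), in(p3,t1)} \ {in(p3,t1)} = {in(p1,t1)}
  ∪ pre   = {in(p1,t1)} ∪ {pkg_at(p3,gate), truck_at(t1,gate)}
          = {in(p1,t1), pkg_at(p3,gate), truck_at(t1,gate)}

== RESULT ==
["in(p1,t1)", "pkg_at(p3,gate)", "truck_at(t1,gate)"]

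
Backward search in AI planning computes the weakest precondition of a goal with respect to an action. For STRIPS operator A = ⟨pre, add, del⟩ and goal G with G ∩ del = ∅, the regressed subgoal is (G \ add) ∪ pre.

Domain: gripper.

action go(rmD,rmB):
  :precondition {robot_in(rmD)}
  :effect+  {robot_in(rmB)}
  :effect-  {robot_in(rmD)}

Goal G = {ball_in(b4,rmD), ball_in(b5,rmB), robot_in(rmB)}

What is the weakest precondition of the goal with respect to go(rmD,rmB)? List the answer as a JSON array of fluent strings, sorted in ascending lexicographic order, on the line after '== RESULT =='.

Regress:
  G ∩ del = {}  (empty — regression defined)
  G \ add = {ball_in(b4,rmD), ball_in(b5,rmB), robot_in(rmB)} \ {robot_in(rmB)} = {ball_in(b4,rmD), ball_in(b5,rmB)}
  ∪ pre   = {ball_in(b4,rmD), ball_in(b5,rmB)} ∪ {robot_in(rmD)}
          = {ball_in(b4,rmD), ball_in(b5,rmB), robot_in(rmD)}

== RESULT ==
["ball_in(b4,rmD)", "ball_in(b5,rmB)", "robot_in(rmD)"]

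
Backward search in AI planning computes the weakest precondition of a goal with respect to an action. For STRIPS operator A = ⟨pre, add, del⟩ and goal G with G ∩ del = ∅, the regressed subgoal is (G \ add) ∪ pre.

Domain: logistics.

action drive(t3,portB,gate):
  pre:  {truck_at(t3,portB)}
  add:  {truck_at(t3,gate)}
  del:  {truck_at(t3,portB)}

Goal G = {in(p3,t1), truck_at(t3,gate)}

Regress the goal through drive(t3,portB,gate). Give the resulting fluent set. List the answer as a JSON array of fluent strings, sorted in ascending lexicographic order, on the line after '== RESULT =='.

Compute (G \ add) ∪ pre:
  G ∩ del = {}  (empty — regression defined)
  G \ add = {in(p3,t1), truck_at(t3,gate)} \ {truck_at(t3,gate)} = {in(p3,t1)}
  ∪ pre   = {in(p3,t1)} ∪ {truck_at(t3,portB)}
          = {in(p3,t1), truck_at(t3,portB)}

== RESULT ==
["in(p3,t1)", "truck_at(t3,portB)"]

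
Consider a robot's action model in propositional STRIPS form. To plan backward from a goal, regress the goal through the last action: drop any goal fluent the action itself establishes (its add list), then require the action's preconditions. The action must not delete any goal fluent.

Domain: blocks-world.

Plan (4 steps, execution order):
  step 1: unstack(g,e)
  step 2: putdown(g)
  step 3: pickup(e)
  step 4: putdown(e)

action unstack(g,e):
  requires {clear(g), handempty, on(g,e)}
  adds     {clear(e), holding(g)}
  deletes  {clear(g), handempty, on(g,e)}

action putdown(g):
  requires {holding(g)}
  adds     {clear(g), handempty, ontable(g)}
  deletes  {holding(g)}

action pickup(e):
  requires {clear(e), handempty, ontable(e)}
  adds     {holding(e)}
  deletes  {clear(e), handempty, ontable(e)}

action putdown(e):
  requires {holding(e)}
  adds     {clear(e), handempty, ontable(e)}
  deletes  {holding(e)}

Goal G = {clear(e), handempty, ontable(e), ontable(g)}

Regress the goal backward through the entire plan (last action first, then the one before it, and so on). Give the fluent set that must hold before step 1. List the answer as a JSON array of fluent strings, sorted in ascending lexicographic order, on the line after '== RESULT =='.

Regress step by step:
  through step 4 (putdown(e)): drop {clear(e), handempty, ontable(e)}, keep {ontable(g)}, require {holding(e)}
    → {holding(e), ontable(g)}
  through step 3 (pickup(e)): drop {holding(e)}, keep {ontable(g)}, require {clear(e), handempty, ontable(e)}
    → {clear(e), handempty, ontable(e), ontable(g)}
  through step 2 (putdown(g)): drop {handempty, ontable(g)}, keep {clear(e), ontable(e)}, require {holding(g)}
    → {clear(e), holding(g), ontable(e)}
  through step 1 (unstack(g,e)): drop {clear(e), holding(g)}, keep {ontable(e)}, require {clear(g), handempty, on(g,e)}
    → {clear(g), handempty, on(g,e), ontable(e)}

== RESULT ==
["clear(g)", "handempty", "on(g,e)", "ontable(e)"]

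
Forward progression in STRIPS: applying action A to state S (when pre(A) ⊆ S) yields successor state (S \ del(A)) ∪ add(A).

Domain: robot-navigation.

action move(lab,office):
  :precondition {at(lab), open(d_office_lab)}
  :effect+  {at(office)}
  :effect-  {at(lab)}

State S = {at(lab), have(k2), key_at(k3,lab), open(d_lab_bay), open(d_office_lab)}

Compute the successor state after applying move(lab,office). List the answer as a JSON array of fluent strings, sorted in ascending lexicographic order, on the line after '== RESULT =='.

Compute (S \ del) ∪ add:
  pre ⊆ S: {at(lab), open(d_office_lab)} ⊆ S  — applicable
  S \ del = {have(k2), key_at(k3,lab), open(d_lab_bay), open(d_office_lab)}
  ∪ add   = {at(office), have(k2), key_at(k3,lab), open(d_lab_bay), open(d_office_lab)}

== RESULT ==
["at(office)", "have(k2)", "key_at(k3,lab)", "open(d_lab_bay)", "open(d_office_lab)"]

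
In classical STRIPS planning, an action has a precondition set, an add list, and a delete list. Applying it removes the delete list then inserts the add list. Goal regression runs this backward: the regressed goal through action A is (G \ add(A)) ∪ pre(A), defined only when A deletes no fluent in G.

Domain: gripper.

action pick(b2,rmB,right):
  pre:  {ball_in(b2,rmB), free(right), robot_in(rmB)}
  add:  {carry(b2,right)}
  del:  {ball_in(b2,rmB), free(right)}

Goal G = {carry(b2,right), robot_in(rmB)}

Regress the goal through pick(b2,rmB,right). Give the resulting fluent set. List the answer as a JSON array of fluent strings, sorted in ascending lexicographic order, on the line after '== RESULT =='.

Compute (G \ add) ∪ pre:
  G ∩ del = {}  (empty — regression defined)
  G \ add = {carry(b2,right), robot_in(rmB)} \ {carry(b2,right)} = {robot_in(rmB)}
  ∪ pre   = {robot_in(rmB)} ∪ {ball_in(b2,rmB), free(right), robot_in(rmB)}
          = {ball_in(b2,rmB), free(right), robot_in(rmB)}

== RESULT ==
["ball_in(b2,rmB)", "free(right)", "robot_in(rmB)"]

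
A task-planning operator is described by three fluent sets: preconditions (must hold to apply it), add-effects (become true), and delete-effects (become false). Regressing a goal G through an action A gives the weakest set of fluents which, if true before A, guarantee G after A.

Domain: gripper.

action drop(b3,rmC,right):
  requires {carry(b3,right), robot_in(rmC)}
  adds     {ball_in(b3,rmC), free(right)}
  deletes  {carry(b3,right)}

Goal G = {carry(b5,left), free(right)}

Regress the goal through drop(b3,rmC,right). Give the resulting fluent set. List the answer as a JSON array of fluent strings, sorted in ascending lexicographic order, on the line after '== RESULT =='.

Compute (G \ add) ∪ pre:
  G ∩ del = {}  (empty — regression defined)
  G \ add = {carry(b5,left), free(right)} \ {ball_in(b3,rmC), free(right)} = {carry(b5,left)}
  ∪ pre   = {carry(b5,left)} ∪ {carry(b3,right), robot_in(rmC)}
          = {carry(b3,right), carry(b5,left), robot_in(rmC)}

== RESULT ==
["carry(b3,right)", "carry(b5,left)", "robot_in(rmC)"]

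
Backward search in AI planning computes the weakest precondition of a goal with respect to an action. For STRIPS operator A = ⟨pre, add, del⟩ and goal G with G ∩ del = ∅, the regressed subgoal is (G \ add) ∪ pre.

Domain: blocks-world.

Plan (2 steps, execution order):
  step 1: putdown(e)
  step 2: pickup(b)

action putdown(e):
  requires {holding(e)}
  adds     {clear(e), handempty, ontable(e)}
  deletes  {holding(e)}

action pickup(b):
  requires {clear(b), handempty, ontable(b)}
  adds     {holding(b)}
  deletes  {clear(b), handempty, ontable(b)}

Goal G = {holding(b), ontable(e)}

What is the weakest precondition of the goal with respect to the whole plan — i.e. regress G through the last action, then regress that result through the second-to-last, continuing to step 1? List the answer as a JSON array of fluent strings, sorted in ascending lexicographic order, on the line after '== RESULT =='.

Regress step by step:
  through step 2 (pickup(b)): drop {holding(b)}, keep {ontable(e)}, require {clear(b), handempty, ontable(b)}
    → {clear(b), handempty, ontable(b), ontable(e)}
  through step 1 (putdown(e)): drop {handempty, ontable(e)}, keep {clear(b), ontable(b)}, require {holding(e)}
    → {clear(b), holding(e), ontable(b)}

== RESULT ==
["clear(b)", "holding(e)", "ontable(b)"]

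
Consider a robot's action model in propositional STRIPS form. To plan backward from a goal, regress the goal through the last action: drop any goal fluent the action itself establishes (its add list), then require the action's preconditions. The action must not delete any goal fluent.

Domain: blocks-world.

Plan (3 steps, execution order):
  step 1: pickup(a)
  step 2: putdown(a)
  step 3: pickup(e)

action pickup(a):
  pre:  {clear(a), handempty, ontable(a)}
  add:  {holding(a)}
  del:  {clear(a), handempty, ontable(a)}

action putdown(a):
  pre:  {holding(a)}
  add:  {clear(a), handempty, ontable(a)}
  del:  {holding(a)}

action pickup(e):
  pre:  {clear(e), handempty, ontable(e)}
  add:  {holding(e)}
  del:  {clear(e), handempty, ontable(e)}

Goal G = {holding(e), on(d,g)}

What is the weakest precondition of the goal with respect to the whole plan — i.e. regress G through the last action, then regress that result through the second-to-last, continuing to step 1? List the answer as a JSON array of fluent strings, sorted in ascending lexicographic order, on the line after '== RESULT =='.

Regress step by step:
  through step 3 (pickup(e)): drop {holding(e)}, keep {on(d,g)}, require {clear(e), handempty, ontable(e)}
    → {clear(e), handempty, on(d,g), ontable(e)}
  through step 2 (putdown(a)): drop {handempty}, keep {clear(e), on(d,g), ontable(e)}, require {holding(a)}
    → {clear(e), holding(a), on(d,g), ontable(e)}
  through step 1 (pickup(a)): drop {holding(a)}, keep {clear(e), on(d,g), ontable(e)}, require {clear(a), handempty, ontable(a)}
    → {clear(a), clear(e), handempty, on(d,g), ontable(a), ontable(e)}

== RESULT ==
["clear(a)", "clear(e)", "handempty", "on(d,g)", "ontable(a)", "ontable(e)"]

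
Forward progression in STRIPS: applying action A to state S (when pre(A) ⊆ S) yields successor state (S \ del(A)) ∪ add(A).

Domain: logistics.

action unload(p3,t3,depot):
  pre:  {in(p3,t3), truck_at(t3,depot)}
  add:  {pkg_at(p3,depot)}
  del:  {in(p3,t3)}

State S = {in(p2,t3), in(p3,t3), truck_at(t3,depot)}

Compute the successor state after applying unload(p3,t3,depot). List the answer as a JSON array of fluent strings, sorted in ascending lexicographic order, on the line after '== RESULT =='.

Progress:
  pre ⊆ S: {in(p3,t3), truck_at(t3,depot)} ⊆ S  — applicable
  S \ del = {in(p2,t3), truck_at(t3,depot)}
  ∪ add   = {in(p2,t3), pkg_at(p3,depot), truck_at(t3,depot)}

== RESULT ==
["in(p2,t3)", "pkg_at(p3,depot)", "truck_at(t3,depot)"]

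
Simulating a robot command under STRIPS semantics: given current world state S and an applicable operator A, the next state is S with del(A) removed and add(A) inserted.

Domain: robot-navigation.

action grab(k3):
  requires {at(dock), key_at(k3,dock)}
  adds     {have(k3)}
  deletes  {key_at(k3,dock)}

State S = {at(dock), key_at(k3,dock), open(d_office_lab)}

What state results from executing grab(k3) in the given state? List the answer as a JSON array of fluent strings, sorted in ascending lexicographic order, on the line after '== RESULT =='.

Progress:
  pre ⊆ S: {at(dock), key_at(k3,dock)} ⊆ S  — applicable
  S \ del = {at(dock), open(d_office_lab)}
  ∪ add   = {at(dock), have(k3), open(d_office_lab)}

== RESULT ==
["at(dock)", "have(k3)", "open(d_office_lab)"]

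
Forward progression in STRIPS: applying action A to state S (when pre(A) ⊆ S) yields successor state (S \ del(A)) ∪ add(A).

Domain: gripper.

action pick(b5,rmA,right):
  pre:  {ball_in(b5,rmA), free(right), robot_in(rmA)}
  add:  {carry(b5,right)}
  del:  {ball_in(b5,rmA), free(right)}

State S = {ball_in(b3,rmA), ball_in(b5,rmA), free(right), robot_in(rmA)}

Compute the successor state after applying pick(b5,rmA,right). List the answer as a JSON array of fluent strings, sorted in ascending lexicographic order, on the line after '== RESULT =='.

Compute (S \ del) ∪ add:
  pre ⊆ S: {ball_in(b5,rmA), free(right), robot_in(rmA)} ⊆ S  — applicable
  S \ del = {ball_in(b3,rmA), robot_in(rmA)}
  ∪ add   = {ball_in(b3,rmA), carry(b5,right), robot_in(rmA)}

== RESULT ==
["ball_in(b3,rmA)", "carry(b5,right)", "robot_in(rmA)"]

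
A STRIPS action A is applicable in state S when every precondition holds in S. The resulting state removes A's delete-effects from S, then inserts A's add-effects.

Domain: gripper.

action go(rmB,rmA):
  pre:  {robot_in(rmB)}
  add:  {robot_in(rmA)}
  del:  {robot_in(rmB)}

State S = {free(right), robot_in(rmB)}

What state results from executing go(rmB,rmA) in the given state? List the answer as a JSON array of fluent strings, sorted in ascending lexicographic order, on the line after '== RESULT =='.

Compute (S \ del) ∪ add:
  pre ⊆ S: {robot_in(rmB)} ⊆ S  — applicable
  S \ del = {free(right)}
  ∪ add   = {free(right), robot_in(rmA)}

== RESULT ==
["free(right)", "robot_in(rmA)"]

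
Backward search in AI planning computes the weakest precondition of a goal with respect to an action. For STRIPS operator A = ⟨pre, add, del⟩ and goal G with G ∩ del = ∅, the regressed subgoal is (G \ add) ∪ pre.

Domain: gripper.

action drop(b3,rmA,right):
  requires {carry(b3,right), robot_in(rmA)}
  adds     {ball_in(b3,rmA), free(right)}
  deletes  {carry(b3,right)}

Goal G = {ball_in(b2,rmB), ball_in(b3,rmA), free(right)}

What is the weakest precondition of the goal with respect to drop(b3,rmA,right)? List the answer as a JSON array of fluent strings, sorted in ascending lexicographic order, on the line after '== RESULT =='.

Compute (G \ add) ∪ pre:
  G ∩ del = {}  (empty — regression defined)
  G \ add = {ball_in(b2,rmB), ball_in(b3,rmA), free(right)} \ {ball_in(b3,rmA), free(right)} = {ball_in(b2,rmB)}
  ∪ pre   = {ball_in(b2,rmB)} ∪ {carry(b3,right), robot_in(rmA)}
          = {ball_in(b2,rmB), carry(b3,right), robot_in(rmA)}

== RESULT ==
["ball_in(b2,rmB)", "carry(b3,right)", "robot_in(rmA)"]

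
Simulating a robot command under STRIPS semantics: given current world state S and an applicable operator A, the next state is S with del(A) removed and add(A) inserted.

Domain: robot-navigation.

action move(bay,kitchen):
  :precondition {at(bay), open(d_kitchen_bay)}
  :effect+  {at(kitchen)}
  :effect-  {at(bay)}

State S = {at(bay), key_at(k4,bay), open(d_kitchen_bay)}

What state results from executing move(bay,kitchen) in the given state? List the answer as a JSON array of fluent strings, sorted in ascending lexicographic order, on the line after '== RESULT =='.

Progress:
  pre ⊆ S: {at(bay), open(d_kitchen_bay)} ⊆ S  — applicable
  S \ del = {key_at(k4,bay), open(d_kitchen_bay)}
  ∪ add   = {at(kitchen), key_at(k4,bay), open(d_kitchen_bay)}

== RESULT ==
["at(kitchen)", "key_at(k4,bay)", "open(d_kitchen_bay)"]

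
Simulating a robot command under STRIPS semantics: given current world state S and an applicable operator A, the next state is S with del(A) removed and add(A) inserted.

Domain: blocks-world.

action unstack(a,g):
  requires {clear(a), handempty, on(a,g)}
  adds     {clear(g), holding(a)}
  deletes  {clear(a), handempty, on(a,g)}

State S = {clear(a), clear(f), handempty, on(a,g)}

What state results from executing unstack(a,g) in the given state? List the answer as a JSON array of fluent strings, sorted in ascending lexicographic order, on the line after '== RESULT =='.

Progress:
  pre ⊆ S: {clear(a), handempty, on(a,g)} ⊆ S  — applicable
  S \ del = {clear(f)}
  ∪ add   = {clear(f), clear(g), holding(a)}

== RESULT ==
["clear(f)", "clear(g)", "holding(a)"]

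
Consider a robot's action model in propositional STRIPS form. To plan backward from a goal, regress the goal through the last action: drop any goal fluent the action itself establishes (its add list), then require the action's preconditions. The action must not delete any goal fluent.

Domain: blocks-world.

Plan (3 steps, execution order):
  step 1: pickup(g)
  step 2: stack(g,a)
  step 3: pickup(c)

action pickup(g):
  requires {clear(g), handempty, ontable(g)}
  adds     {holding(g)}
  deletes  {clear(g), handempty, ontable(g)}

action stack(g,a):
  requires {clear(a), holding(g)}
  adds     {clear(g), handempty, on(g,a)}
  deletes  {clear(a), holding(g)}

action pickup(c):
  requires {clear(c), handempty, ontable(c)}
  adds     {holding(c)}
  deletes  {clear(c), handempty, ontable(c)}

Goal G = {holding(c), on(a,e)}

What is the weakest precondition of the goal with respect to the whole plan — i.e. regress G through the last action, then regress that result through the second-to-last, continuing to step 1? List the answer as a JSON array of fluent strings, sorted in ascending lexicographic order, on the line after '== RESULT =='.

Work backward from the goal:
  through step 3 (pickup(c)): drop {holding(c)}, keep {on(a,e)}, require {clear(c), handempty, ontable(c)}
    → {clear(c), handempty, on(a,e), ontable(c)}
  through step 2 (stack(g,a)): drop {handempty}, keep {clear(c), on(a,e), ontable(c)}, require {clear(a), holding(g)}
    → {clear(a), clear(c), holding(g), on(a,e), ontable(c)}
  through step 1 (pickup(g)): drop {holding(g)}, keep {clear(a), clear(c), on(a,e), ontable(c)}, require {clear(g), handempty, ontable(g)}
    → {clear(a), clear(c), clear(g), handempty, on(a,e), ontable(c), ontable(g)}

== RESULT ==
["clear(a)", "clear(c)", "clear(g)", "handempty", "on(a,e)", "ontable(c)", "ontable(g)"]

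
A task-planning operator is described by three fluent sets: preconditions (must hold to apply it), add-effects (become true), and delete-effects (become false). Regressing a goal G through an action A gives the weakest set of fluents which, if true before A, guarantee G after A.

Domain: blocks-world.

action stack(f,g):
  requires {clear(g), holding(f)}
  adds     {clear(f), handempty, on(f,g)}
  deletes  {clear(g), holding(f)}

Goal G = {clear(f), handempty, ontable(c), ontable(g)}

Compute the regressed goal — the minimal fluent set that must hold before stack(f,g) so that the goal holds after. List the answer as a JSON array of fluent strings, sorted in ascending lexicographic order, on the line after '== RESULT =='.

Regress:
  G ∩ del = {}  (empty — regression defined)
  G \ add = {clear(f), handempty, ontable(c), ontable(g)} \ {clear(f), handempty, on(f,g)} = {ontable(c), ontable(g)}
  ∪ pre   = {ontable(c), ontable(g)} ∪ {clear(g), holding(f)}
          = {clear(g), holding(f), ontable(c), ontable(g)}

== RESULT ==
["clear(g)", "holding(f)", "ontable(c)", "ontable(g)"]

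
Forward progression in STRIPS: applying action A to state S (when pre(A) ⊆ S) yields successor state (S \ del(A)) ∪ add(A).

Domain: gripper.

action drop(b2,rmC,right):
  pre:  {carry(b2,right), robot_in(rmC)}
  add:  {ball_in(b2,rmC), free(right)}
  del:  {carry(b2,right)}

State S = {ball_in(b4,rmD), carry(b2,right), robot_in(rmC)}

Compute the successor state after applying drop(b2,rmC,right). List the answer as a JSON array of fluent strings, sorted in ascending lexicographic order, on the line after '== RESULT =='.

Progress:
  pre ⊆ S: {carry(b2,right), robot_in(rmC)} ⊆ S  — applicable
  S \ del = {ball_in(b4,rmD), robot_in(rmC)}
  ∪ add   = {ball_in(b2,rmC), ball_in(b4,rmD), free(right), robot_in(rmC)}

== RESULT ==
["ball_in(b2,rmC)", "ball_in(b4,rmD)", "free(right)", "robot_in(rmC)"]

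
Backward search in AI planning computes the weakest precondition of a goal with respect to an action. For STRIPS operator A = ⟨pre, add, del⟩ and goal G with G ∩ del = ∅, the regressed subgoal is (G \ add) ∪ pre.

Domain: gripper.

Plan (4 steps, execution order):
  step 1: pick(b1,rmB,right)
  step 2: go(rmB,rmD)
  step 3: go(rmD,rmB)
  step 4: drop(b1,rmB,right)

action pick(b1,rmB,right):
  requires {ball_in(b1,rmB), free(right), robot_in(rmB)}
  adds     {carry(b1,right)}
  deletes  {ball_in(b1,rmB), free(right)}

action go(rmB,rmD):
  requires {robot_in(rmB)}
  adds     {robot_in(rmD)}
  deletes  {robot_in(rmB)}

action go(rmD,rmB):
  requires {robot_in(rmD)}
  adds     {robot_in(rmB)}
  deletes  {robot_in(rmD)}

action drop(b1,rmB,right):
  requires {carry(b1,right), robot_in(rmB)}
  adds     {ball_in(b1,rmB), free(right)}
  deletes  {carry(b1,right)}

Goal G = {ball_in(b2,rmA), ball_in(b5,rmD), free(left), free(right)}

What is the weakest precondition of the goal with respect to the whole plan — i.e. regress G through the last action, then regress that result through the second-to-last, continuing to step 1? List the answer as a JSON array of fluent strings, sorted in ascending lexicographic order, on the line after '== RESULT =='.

Work backward from the goal:
  through step 4 (drop(b1,rmB,right)): drop {free(right)}, keep {ball_in(b2,rmA), ball_in(b5,rmD), free(left)}, require {carry(b1,right), robot_in(rmB)}
    → {ball_in(b2,rmA), ball_in(b5,rmD), carry(b1,right), free(left), robot_in(rmB)}
  through step 3 (go(rmD,rmB)): drop {robot_in(rmB)}, keep {ball_in(b2,rmA), ball_in(b5,rmD), carry(b1,right), free(left)}, require {robot_in(rmD)}
    → {ball_in(b2,rmA), ball_in(b5,rmD), carry(b1,right), free(left), robot_in(rmD)}
  through step 2 (go(rmB,rmD)): drop {robot_in(rmD)}, keep {ball_in(b2,rmA), ball_in(b5,rmD), carry(b1,right), free(left)}, require {robot_in(rmB)}
    → {ball_in(b2,rmA), ball_in(b5,rmD), carry(b1,right), free(left), robot_in(rmB)}
  through step 1 (pick(b1,rmB,right)): drop {carry(b1,right)}, keep {ball_in(b2,rmA), ball_in(b5,rmD), free(left), robot_in(rmB)}, require {ball_in(b1,rmB), free(right), robot_in(rmB)}
    → {ball_in(b1,rmB), ball_in(b2,rmA), ball_in(b5,rmD), free(left), free(right), robot_in(rmB)}

== RESULT ==
["ball_in(b1,rmB)", "ball_in(b2,rmA)", "ball_in(b5,rmD)", "free(left)", "free(right)", "robot_in(rmB)"]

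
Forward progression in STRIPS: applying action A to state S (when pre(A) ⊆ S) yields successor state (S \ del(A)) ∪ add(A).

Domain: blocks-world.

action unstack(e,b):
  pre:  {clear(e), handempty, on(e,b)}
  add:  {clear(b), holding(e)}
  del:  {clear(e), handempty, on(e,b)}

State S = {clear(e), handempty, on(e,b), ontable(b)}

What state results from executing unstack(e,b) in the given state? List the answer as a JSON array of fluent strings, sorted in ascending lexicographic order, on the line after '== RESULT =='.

Compute (S \ del) ∪ add:
  pre ⊆ S: {clear(e), handempty, on(e,b)} ⊆ S  — applicable
  S \ del = {ontable(b)}
  ∪ add   = {clear(b), holding(e), ontable(b)}

== RESULT ==
["clear(b)", "holding(e)", "ontable(b)"]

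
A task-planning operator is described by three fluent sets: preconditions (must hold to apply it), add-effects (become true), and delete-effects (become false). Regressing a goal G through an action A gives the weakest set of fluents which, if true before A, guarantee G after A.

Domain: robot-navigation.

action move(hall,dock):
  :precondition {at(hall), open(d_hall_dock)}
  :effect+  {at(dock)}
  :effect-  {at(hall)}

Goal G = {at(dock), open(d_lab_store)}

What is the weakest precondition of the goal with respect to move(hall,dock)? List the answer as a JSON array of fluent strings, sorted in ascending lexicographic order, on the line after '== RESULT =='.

Regress:
  G ∩ del = {}  (empty — regression defined)
  G \ add = {at(dock), open(d_lab_store)} \ {at(dock)} = {open(d_lab_store)}
  ∪ pre   = {open(d_lab_store)} ∪ {at(hall), open(d_hall_dock)}
          = {at(hall), open(d_hall_dock), open(d_lab_store)}

== RESULT ==
["at(hall)", "open(d_hall_dock)", "open(d_lab_store)"]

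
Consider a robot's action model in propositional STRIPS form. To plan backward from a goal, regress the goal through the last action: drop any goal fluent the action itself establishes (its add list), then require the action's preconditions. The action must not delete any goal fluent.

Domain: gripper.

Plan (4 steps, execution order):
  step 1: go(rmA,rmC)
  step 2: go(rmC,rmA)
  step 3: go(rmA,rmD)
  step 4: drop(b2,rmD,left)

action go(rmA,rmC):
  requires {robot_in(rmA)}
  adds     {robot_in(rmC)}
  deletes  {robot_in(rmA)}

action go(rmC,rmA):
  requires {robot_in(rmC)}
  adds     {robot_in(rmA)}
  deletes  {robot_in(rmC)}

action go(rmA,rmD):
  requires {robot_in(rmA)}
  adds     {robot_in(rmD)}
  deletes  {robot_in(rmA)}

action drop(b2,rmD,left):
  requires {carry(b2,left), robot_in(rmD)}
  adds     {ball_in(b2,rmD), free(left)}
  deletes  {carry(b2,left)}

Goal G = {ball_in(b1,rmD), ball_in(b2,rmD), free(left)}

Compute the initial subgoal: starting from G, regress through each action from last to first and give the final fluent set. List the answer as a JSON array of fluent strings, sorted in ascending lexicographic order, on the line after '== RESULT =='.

Regress step by step:
  through step 4 (drop(b2,rmD,left)): drop {ball_in(b2,rmD), free(left)}, keep {ball_in(b1,rmD)}, require {carry(b2,left), robot_in(rmD)}
    → {ball_in(b1,rmD), carry(b2,left), robot_in(rmD)}
  through step 3 (go(rmA,rmD)): drop {robot_in(rmD)}, keep {ball_in(b1,rmD), carry(b2,left)}, require {robot_in(rmA)}
    → {ball_in(b1,rmD), carry(b2,left), robot_in(rmA)}
  through step 2 (go(rmC,rmA)): drop {robot_in(rmA)}, keep {ball_in(b1,rmD), carry(b2,left)}, require {robot_in(rmC)}
    → {ball_in(b1,rmD), carry(b2,left), robot_in(rmC)}
  through step 1 (go(rmA,rmC)): drop {robot_in(rmC)}, keep {ball_in(b1,rmD), carry(b2,left)}, require {robot_in(rmA)}
    → {ball_in(b1,rmD), carry(b2,left), robot_in(rmA)}

== RESULT ==
["ball_in(b1,rmD)", "carry(b2,left)", "robot_in(rmA)"]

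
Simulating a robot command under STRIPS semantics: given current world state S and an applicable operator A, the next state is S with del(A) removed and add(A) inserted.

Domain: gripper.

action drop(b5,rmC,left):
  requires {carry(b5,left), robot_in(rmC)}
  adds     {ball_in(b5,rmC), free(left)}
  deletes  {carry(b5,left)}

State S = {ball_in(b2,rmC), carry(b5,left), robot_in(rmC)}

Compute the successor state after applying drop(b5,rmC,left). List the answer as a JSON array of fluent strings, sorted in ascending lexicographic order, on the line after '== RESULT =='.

Compute (S \ del) ∪ add:
  pre ⊆ S: {carry(b5,left), robot_in(rmC)} ⊆ S  — applicable
  S \ del = {ball_in(b2,rmC), robot_in(rmC)}
  ∪ add   = {ball_in(b2,rmC), ball_in(b5,rmC), free(left), robot_in(rmC)}

== RESULT ==
["ball_in(b2,rmC)", "ball_in(b5,rmC)", "free(left)", "robot_in(rmC)"]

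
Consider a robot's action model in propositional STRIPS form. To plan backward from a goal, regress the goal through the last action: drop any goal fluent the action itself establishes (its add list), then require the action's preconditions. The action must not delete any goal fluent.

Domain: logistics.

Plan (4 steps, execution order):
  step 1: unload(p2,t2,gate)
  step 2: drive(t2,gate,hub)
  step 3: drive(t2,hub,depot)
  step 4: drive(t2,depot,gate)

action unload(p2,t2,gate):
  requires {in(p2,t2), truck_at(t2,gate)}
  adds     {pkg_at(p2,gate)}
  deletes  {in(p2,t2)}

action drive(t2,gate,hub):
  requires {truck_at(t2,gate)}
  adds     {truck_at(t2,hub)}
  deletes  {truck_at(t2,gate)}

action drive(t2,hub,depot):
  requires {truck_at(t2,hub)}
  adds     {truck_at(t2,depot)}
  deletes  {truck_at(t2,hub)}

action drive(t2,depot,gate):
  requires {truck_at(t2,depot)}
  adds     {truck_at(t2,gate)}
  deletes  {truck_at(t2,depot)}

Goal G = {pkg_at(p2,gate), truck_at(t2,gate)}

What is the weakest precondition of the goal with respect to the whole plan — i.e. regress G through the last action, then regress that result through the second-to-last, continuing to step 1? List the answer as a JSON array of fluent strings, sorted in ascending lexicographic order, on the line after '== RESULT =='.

Work backward from the goal:
  through step 4 (drive(t2,depot,gate)): drop {truck_at(t2,gate)}, keep {pkg_at(p2,gate)}, require {truck_at(t2,depot)}
    → {pkg_at(p2,gate), truck_at(t2,depot)}
  through step 3 (drive(t2,hub,depot)): drop {truck_at(t2,depot)}, keep {pkg_at(p2,gate)}, require {truck_at(t2,hub)}
    → {pkg_at(p2,gate), truck_at(t2,hub)}
  through step 2 (drive(t2,gate,hub)): drop {truck_at(t2,hub)}, keep {pkg_at(p2,gate)}, require {truck_at(t2,gate)}
    → {pkg_at(p2,gate), truck_at(t2,gate)}
  through step 1 (unload(p2,t2,gate)): drop {pkg_at(p2,gate)}, keep {truck_at(t2,gate)}, require {in(p2,t2), truck_at(t2,gate)}
    → {in(p2,t2), truck_at(t2,gate)}

== RESULT ==
["in(p2,t2)", "truck_at(t2,gate)"]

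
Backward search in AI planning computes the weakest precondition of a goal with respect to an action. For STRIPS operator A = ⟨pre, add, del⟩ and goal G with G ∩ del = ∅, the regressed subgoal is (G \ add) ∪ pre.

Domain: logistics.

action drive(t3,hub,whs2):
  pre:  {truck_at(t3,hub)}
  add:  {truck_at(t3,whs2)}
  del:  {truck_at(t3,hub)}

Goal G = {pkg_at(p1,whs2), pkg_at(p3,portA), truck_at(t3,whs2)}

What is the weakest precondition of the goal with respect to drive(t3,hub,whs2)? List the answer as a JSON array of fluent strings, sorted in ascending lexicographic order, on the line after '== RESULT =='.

Compute (G \ add) ∪ pre:
  G ∩ del = {}  (empty — regression defined)
  G \ add = {pkg_at(p1,whs2), pkg_at(p3,portA), truck_at(t3,whs2)} \ {truck_at(t3,whs2)} = {pkg_at(p1,whs2), pkg_at(p3,portA)}
  ∪ pre   = {pkg_at(p1,whs2), pkg_at(p3,portA)} ∪ {truck_at(t3,hub)}
          = {pkg_at(p1,whs2), pkg_at(p3,portA), truck_at(t3,hub)}

== RESULT ==
["pkg_at(p1,whs2)", "pkg_at(p3,portA)", "truck_at(t3,hub)"]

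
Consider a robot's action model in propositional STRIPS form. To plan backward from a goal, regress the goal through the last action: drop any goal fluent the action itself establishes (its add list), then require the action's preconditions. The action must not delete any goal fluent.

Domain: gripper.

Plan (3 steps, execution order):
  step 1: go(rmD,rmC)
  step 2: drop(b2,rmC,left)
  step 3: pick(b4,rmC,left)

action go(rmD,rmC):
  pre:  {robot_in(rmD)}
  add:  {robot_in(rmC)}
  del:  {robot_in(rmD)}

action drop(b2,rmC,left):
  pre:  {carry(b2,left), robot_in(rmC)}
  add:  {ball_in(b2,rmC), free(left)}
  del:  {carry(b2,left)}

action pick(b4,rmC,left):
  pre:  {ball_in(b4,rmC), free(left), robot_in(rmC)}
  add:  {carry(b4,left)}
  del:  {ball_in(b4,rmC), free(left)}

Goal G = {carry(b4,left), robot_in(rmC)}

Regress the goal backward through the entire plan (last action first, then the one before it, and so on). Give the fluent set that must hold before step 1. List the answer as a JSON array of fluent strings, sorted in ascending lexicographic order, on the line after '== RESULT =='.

Regress step by step:
  through step 3 (pick(b4,rmC,left)): drop {carry(b4,left)}, keep {robot_in(rmC)}, require {ball_in(b4,rmC), free(left), robot_in(rmC)}
    → {ball_in(b4,rmC), free(left), robot_in(rmC)}
  through step 2 (drop(b2,rmC,left)): drop {free(left)}, keep {ball_in(b4,rmC), robot_in(rmC)}, require {carry(b2,left), robot_in(rmC)}
    → {ball_in(b4,rmC), carry(b2,left), robot_in(rmC)}
  through step 1 (go(rmD,rmC)): drop {robot_in(rmC)}, keep {ball_in(b4,rmC), carry(b2,left)}, require {robot_in(rmD)}
    → {ball_in(b4,rmC), carry(b2,left), robot_in(rmD)}

== RESULT ==
["ball_in(b4,rmC)", "carry(b2,left)", "robot_in(rmD)"]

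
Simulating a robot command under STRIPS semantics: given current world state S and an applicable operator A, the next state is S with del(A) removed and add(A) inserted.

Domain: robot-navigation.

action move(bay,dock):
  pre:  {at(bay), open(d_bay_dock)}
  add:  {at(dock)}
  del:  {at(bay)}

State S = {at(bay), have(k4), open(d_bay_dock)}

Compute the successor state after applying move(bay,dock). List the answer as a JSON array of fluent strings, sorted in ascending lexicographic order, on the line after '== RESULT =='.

Progress:
  pre ⊆ S: {at(bay), open(d_bay_dock)} ⊆ S  — applicable
  S \ del = {have(k4), open(d_bay_dock)}
  ∪ add   = {at(dock), have(k4), open(d_bay_dock)}

== RESULT ==
["at(dock)", "have(k4)", "open(d_bay_dock)"]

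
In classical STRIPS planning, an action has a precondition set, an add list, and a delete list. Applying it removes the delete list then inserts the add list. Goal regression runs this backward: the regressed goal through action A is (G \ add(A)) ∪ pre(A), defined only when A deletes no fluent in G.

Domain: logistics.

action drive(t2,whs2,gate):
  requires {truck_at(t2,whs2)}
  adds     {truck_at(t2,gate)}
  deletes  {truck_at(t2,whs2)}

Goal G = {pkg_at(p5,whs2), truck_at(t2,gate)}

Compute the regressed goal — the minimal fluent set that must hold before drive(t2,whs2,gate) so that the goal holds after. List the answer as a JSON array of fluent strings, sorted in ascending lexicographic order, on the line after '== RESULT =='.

Regress:
  G ∩ del = {}  (empty — regression defined)
  G \ add = {pkg_at(p5,whs2), truck_at(t2,gate)} \ {truck_at(t2,gate)} = {pkg_at(p5,whs2)}
  ∪ pre   = {pkg_at(p5,whs2)} ∪ {truck_at(t2,whs2)}
          = {pkg_at(p5,whs2), truck_at(t2,whs2)}

== RESULT ==
["pkg_at(p5,whs2)", "truck_at(t2,whs2)"]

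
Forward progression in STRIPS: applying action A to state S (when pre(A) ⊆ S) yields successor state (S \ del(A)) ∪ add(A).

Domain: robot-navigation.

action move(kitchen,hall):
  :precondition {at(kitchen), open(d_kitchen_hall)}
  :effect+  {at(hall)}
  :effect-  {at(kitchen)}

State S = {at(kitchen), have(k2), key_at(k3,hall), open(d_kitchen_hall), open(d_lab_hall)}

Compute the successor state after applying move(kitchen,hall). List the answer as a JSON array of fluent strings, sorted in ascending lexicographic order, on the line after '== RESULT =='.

Compute (S \ del) ∪ add:
  pre ⊆ S: {at(kitchen), open(d_kitchen_hall)} ⊆ S  — applicable
  S \ del = {have(k2), key_at(k3,hall), open(d_kitchen_hall), open(d_lab_hall)}
  ∪ add   = {at(hall), have(k2), key_at(k3,hall), open(d_kitchen_hall), open(d_lab_hall)}

== RESULT ==
["at(hall)", "have(k2)", "key_at(k3,hall)", "open(d_kitchen_hall)", "open(d_lab_hall)"]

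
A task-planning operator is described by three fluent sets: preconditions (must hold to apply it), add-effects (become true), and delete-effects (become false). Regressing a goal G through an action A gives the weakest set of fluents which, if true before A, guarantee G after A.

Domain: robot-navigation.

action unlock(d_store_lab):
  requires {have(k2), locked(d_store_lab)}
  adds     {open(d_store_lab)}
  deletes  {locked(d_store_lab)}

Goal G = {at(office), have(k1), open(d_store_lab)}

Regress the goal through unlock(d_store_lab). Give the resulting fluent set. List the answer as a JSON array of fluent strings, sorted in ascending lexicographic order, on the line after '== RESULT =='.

Compute (G \ add) ∪ pre:
  G ∩ del = {}  (empty — regression defined)
  G \ add = {at(office), have(k1), open(d_store_lab)} \ {open(d_store_lab)} = {at(office), have(k1)}
  ∪ pre   = {at(office), have(k1)} ∪ {have(k2), locked(d_store_lab)}
          = {at(office), have(k1), have(k2), locked(d_store_lab)}

== RESULT ==
["at(office)", "have(k1)", "have(k2)", "locked(d_store_lab)"]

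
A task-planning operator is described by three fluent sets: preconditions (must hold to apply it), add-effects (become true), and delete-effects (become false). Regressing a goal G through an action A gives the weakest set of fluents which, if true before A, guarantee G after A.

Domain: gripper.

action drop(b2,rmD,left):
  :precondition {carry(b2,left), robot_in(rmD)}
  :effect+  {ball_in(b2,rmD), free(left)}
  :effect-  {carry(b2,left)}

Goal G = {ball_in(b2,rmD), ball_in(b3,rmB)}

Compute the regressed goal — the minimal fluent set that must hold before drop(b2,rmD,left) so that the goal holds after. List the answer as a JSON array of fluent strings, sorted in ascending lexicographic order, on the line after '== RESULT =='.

Regress:
  G ∩ del = {}  (empty — regression defined)
  G \ add = {ball_in(b2,rmD), ball_in(b3,rmB)} \ {ball_in(b2,rmD), free(left)} = {ball_in(b3,rmB)}
  ∪ pre   = {ball_in(b3,rmB)} ∪ {carry(b2,left), robot_in(rmD)}
          = {ball_in(b3,rmB), carry(b2,left), robot_in(rmD)}

== RESULT ==
["ball_in(b3,rmB)", "carry(b2,left)", "robot_in(rmD)"]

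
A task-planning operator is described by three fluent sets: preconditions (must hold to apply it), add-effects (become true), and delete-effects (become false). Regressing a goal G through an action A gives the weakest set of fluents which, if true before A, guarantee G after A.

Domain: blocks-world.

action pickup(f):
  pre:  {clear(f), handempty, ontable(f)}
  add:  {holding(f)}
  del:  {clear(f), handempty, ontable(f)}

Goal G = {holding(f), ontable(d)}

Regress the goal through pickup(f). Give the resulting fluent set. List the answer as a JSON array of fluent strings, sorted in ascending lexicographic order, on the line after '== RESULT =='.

Compute (G \ add) ∪ pre:
  G ∩ del = {}  (empty — regression defined)
  G \ add = {holding(f), ontable(d)} \ {holding(f)} = {ontable(d)}
  ∪ pre   = {ontable(d)} ∪ {clear(f), handempty, ontable(f)}
          = {clear(f), handempty, ontable(d), ontable(f)}

== RESULT ==
["clear(f)", "handempty", "ontable(d)", "ontable(f)"]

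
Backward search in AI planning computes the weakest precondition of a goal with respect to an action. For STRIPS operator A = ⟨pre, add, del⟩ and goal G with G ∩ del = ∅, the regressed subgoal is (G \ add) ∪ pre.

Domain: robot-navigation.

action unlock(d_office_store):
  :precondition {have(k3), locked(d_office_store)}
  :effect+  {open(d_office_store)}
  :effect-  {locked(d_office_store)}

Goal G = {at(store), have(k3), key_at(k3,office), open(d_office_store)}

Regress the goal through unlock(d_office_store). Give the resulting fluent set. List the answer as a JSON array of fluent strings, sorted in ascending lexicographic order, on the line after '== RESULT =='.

Regress:
  G ∩ del = {}  (empty — regression defined)
  G \ add = {at(store), have(k3), key_at(k3,office), open(d_office_store)} \ {open(d_office_store)} = {at(store), have(k3), key_at(k3,office)}
  ∪ pre   = {at(store), have(k3), key_at(k3,office)} ∪ {have(k3), locked(d_office_store)}
          = {at(store), have(k3), key_at(k3,office), locked(d_office_store)}

== RESULT ==
["at(store)", "have(k3)", "key_at(k3,office)", "locked(d_office_store)"]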